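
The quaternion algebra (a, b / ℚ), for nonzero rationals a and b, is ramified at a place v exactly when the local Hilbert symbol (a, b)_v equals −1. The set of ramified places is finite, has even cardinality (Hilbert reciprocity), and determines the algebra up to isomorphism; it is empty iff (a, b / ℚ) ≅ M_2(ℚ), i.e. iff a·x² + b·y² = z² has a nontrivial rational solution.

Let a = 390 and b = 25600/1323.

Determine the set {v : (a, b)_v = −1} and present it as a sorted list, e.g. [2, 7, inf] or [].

[3, 5]

Mod squares: a ≡ 390, b ≡ 3. Check v ∈ {∞, 2, 3, 5, 7, 13}.
v=∞: 390 > 0 and 3 > 0  ⇒  (a,b)_∞ = +1.
v=13: a=13^1·(≡4), b=13^0·(≡12) mod 13; (4|13)=+1, (12|13)=+1; (−1)^{1·0·6}·(+1)^0·(+1)^1 = +1.
v=3: a=3^1·(≡1), b=3^-3·(≡1) mod 3; (1|3)=+1, (1|3)=+1; (−1)^{1·-3·1}·(+1)^-3·(+1)^1 = -1.
v=7: a=7^0·(≡5), b=7^-2·(≡6) mod 7; (5|7)=-1, (6|7)=-1; (−1)^{0·-2·3}·(-1)^-2·(-1)^0 = +1.
v=2: v_2(a)=1, v_2(b)=10; units ≡ 3, 3 (mod 8); ε·ε+αω+βω = 1·1+1·1+10·1 ≡ 0  ⇒  (a,b)_2 = +1.
v=5: a=5^1·(≡3), b=5^2·(≡3) mod 5; (3|5)=-1, (3|5)=-1; (−1)^{1·2·2}·(-1)^2·(-1)^1 = -1.
|Ram(390, 3)| = 2, even; anisotropic at {3, 5}.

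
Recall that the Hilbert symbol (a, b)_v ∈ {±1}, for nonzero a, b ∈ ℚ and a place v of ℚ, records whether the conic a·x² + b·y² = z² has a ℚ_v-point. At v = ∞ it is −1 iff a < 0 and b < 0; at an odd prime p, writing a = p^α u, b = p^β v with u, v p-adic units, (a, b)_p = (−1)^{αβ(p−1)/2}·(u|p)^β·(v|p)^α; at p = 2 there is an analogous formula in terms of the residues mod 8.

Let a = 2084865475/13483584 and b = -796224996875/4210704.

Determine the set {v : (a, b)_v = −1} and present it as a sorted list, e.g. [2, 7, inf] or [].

[23, 29]

(a, b) ≡ (1771, -10528595) mod (ℚ^×)²; places V = {2, 3, 5, 7, 11, 17, 19, 23, 29, 31, 41, ∞}.
(a,b)_3: α=-6, u≡1; β=-6, v≡1 (mod 3); (1|3)=+1, (1|3)=+1; sign (−1)^0·+1^-6·+1^-6 = +1.
(a,b)_31: α=2, u≡25; β=0, v≡9 (mod 31); (25|31)=+1, (9|31)=+1; sign (−1)^0·+1^0·+1^2 = +1.
(a,b)_17: α=-2, u≡14; β=0, v≡2 (mod 17); (14|17)=-1, (2|17)=+1; sign (−1)^0·-1^0·+1^-2 = +1.
(a,b)_23: α=1, u≡2; β=1, v≡2 (mod 23); (2|23)=+1, (2|23)=+1; sign (−1)^1·+1^1·+1^1 = -1.
(a,b)_11: α=1, u≡6; β=3, v≡5 (mod 11); (6|11)=-1, (5|11)=+1; sign (−1)^1·-1^3·+1^1 = +1.
(a,b)_∞: sgn(1771)=+, sgn(-10528595)=−, so +1.
(a,b)_29: α=0, u≡17; β=1, v≡13 (mod 29); (17|29)=-1, (13|29)=+1; sign (−1)^0·-1^1·+1^0 = -1.
(a,b)_19: α=0, u≡9; β=-2, v≡18 (mod 19); (9|19)=+1, (18|19)=-1; sign (−1)^0·+1^-2·-1^0 = +1.
(a,b)_5: α=2, u≡1; β=5, v≡4 (mod 5); (1|5)=+1, (4|5)=+1; sign (−1)^0·+1^5·+1^2 = +1.
(a,b)_41: α=0, u≡16; β=1, v≡19 (mod 41); (16|41)=+1, (19|41)=-1; sign (−1)^0·+1^1·-1^0 = +1.
(a,b)_7: α=3, u≡4; β=1, v≡6 (mod 7); (4|7)=+1, (6|7)=-1; sign (−1)^1·+1^1·-1^3 = +1.
(a,b)_2: α=-6, β=-4; u≡3, v≡5 (mod 8); ε(u)ε(v)=1·0, αω(v)=-6·1, βω(u)=-4·1; sum ≡ 0  ⇒  +1.
(1771, -10528595 / ℚ) ramifies at {23, 29}: a division algebra.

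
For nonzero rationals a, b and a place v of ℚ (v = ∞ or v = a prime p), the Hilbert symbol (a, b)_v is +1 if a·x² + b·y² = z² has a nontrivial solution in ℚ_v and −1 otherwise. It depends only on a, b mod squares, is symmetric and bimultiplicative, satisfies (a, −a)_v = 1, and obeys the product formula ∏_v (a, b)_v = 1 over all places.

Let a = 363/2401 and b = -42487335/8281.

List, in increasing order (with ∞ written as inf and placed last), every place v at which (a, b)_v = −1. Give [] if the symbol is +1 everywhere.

Mod squares: a ≡ 3, b ≡ -15. Check v ∈ {∞, 2, 3, 5, 7, 11, 13, 17}.
v=∞: 3 > 0 and -15 < 0  ⇒  (a,b)_∞ = +1.
v=2: v_2(a)=0, v_2(b)=0; units ≡ 3, 1 (mod 8); ε·ε+αω+βω = 1·0+0·0+0·1 ≡ 0  ⇒  (a,b)_2 = +1.
v=5: a=5^0·(≡3), b=5^1·(≡3) mod 5; (3|5)=-1, (3|5)=-1; (−1)^{0·1·2}·(-1)^1·(-1)^0 = -1.
v=7: a=7^-4·(≡6), b=7^-2·(≡5) mod 7; (6|7)=-1, (5|7)=-1; (−1)^{-4·-2·3}·(-1)^-2·(-1)^-4 = +1.
v=17: a=17^0·(≡10), b=17^2·(≡9) mod 17; (10|17)=-1, (9|17)=+1; (−1)^{0·2·8}·(-1)^2·(+1)^0 = +1.
v=13: a=13^0·(≡10), b=13^-2·(≡11) mod 13; (10|13)=+1, (11|13)=-1; (−1)^{0·-2·6}·(+1)^-2·(-1)^0 = +1.
v=11: a=11^2·(≡1), b=11^2·(≡2) mod 11; (1|11)=+1, (2|11)=-1; (−1)^{2·2·5}·(+1)^2·(-1)^2 = +1.
v=3: a=3^1·(≡1), b=3^5·(≡1) mod 3; (1|3)=+1, (1|3)=+1; (−1)^{1·5·1}·(+1)^5·(+1)^1 = -1.
(3, -15 / ℚ) ramifies at {3, 5}: a division algebra.

[3, 5]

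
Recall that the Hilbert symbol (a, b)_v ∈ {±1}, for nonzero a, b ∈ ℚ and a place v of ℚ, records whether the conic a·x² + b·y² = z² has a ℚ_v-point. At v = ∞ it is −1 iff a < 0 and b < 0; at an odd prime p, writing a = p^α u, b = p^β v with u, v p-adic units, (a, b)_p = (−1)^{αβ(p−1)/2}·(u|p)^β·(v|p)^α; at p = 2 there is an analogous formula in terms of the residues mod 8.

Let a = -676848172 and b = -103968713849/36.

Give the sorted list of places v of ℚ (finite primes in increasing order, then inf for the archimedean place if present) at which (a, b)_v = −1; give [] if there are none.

Mod squares: a ≡ -3453307, b ≡ -859245569. Check v ∈ {∞, 2, 3, 7, 11, 13, 17, 19, 23, 31, 41}.
v=11: a=11^1·(≡5), b=11^2·(≡9) mod 11; (5|11)=+1, (9|11)=+1; (−1)^{1·2·5}·(+1)^2·(+1)^1 = +1.
v=7: a=7^2·(≡5), b=7^1·(≡2) mod 7; (5|7)=-1, (2|7)=+1; (−1)^{2·1·3}·(-1)^1·(+1)^2 = -1.
v=19: a=19^1·(≡6), b=19^1·(≡4) mod 19; (6|19)=+1, (4|19)=+1; (−1)^{1·1·9}·(+1)^1·(+1)^1 = -1.
v=31: a=31^1·(≡15), b=31^1·(≡8) mod 31; (15|31)=-1, (8|31)=+1; (−1)^{1·1·15}·(-1)^1·(+1)^1 = +1.
v=3: a=3^0·(≡2), b=3^-2·(≡1) mod 3; (2|3)=-1, (1|3)=+1; (−1)^{0·-2·1}·(-1)^-2·(+1)^0 = +1.
v=∞: -3453307 < 0 and -859245569 < 0  ⇒  (a,b)_∞ = -1.
v=41: a=41^1·(≡35), b=41^1·(≡1) mod 41; (35|41)=-1, (1|41)=+1; (−1)^{1·1·20}·(-1)^1·(+1)^1 = -1.
v=17: a=17^0·(≡11), b=17^1·(≡16) mod 17; (11|17)=-1, (16|17)=+1; (−1)^{0·1·8}·(-1)^1·(+1)^0 = -1.
v=23: a=23^0·(≡14), b=23^1·(≡1) mod 23; (14|23)=-1, (1|23)=+1; (−1)^{0·1·11}·(-1)^1·(+1)^0 = -1.
v=13: a=13^1·(≡3), b=13^1·(≡1) mod 13; (3|13)=+1, (1|13)=+1; (−1)^{1·1·6}·(+1)^1·(+1)^1 = +1.
v=2: v_2(a)=2, v_2(b)=-2; units ≡ 5, 7 (mod 8); ε·ε+αω+βω = 0·1+2·0+-2·1 ≡ 0  ⇒  (a,b)_2 = +1.
Ram(-3453307, -859245569) = {7, 17, 19, 23, 41, ∞}; no ℚ_7-point on the conic.

[7, 17, 19, 23, 41, inf]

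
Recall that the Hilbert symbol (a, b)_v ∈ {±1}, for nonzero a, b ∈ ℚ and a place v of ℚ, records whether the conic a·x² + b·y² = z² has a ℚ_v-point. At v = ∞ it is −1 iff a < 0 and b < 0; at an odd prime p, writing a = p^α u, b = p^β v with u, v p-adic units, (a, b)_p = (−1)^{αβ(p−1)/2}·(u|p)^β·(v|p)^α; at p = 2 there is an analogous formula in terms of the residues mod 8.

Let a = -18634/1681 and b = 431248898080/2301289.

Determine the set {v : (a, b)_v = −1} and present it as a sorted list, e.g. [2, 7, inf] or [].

Mod squares: a ≡ -154, b ≡ 130. Check v ∈ {∞, 2, 5, 7, 11, 13, 17, 37, 41}.
v=11: a=11^3·(≡7), b=11^4·(≡4) mod 11; (7|11)=-1, (4|11)=+1; (−1)^{3·4·5}·(-1)^4·(+1)^3 = +1.
v=37: a=37^0·(≡24), b=37^-2·(≡18) mod 37; (24|37)=-1, (18|37)=-1; (−1)^{0·-2·18}·(-1)^-2·(-1)^0 = +1.
v=7: a=7^1·(≡5), b=7^2·(≡2) mod 7; (5|7)=-1, (2|7)=+1; (−1)^{1·2·3}·(-1)^2·(+1)^1 = +1.
v=41: a=41^-2·(≡21), b=41^-2·(≡38) mod 41; (21|41)=+1, (38|41)=-1; (−1)^{-2·-2·20}·(+1)^-2·(-1)^-2 = +1.
v=2: v_2(a)=1, v_2(b)=5; units ≡ 3, 1 (mod 8); ε·ε+αω+βω = 1·0+1·0+5·1 ≡ 1  ⇒  (a,b)_2 = -1.
v=13: a=13^0·(≡2), b=13^1·(≡3) mod 13; (2|13)=-1, (3|13)=+1; (−1)^{0·1·6}·(-1)^1·(+1)^0 = -1.
v=5: a=5^0·(≡1), b=5^1·(≡4) mod 5; (1|5)=+1, (4|5)=+1; (−1)^{0·1·2}·(+1)^1·(+1)^0 = +1.
v=17: a=17^0·(≡1), b=17^2·(≡14) mod 17; (1|17)=+1, (14|17)=-1; (−1)^{0·2·8}·(+1)^2·(-1)^0 = +1.
v=∞: -154 < 0 and 130 > 0  ⇒  (a,b)_∞ = +1.
|Ram(-154, 130)| = 2, even; anisotropic at {2, 13}.

[2, 13]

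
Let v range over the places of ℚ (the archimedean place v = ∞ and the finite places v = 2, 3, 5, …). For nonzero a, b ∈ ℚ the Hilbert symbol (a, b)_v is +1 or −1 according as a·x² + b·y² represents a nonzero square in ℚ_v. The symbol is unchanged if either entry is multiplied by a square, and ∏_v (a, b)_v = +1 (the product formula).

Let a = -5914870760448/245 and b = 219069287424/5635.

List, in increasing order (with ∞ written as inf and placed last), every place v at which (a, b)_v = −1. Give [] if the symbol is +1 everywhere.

[19, 37]

Mod squares: a ≡ -137085, b ≡ 1050985. Check v ∈ {∞, 2, 3, 5, 7, 13, 17, 19, 23, 37}.
v=23: a=23^0·(≡13), b=23^-1·(≡14) mod 23; (13|23)=+1, (14|23)=-1; (−1)^{0·-1·11}·(+1)^-1·(-1)^0 = +1.
v=7: a=7^-2·(≡3), b=7^-2·(≡5) mod 7; (3|7)=-1, (5|7)=-1; (−1)^{-2·-2·3}·(-1)^-2·(-1)^-2 = +1.
v=37: a=37^1·(≡8), b=37^1·(≡1) mod 37; (8|37)=-1, (1|37)=+1; (−1)^{1·1·18}·(-1)^1·(+1)^1 = -1.
v=2: v_2(a)=10, v_2(b)=10; units ≡ 3, 1 (mod 8); ε·ε+αω+βω = 1·0+10·0+10·1 ≡ 0  ⇒  (a,b)_2 = +1.
v=∞: -137085 < 0 and 1050985 > 0  ⇒  (a,b)_∞ = +1.
v=5: a=5^-1·(≡3), b=5^-1·(≡2) mod 5; (3|5)=-1, (2|5)=-1; (−1)^{-1·-1·2}·(-1)^-1·(-1)^-1 = +1.
v=13: a=13^1·(≡6), b=13^1·(≡2) mod 13; (6|13)=-1, (2|13)=-1; (−1)^{1·1·6}·(-1)^1·(-1)^1 = +1.
v=17: a=17^2·(≡10), b=17^2·(≡14) mod 17; (10|17)=-1, (14|17)=-1; (−1)^{2·2·8}·(-1)^2·(-1)^2 = +1.
v=3: a=3^7·(≡1), b=3^4·(≡1) mod 3; (1|3)=+1, (1|3)=+1; (−1)^{7·4·1}·(+1)^4·(+1)^7 = +1.
v=19: a=19^1·(≡9), b=19^1·(≡11) mod 19; (9|19)=+1, (11|19)=+1; (−1)^{1·1·9}·(+1)^1·(+1)^1 = -1.
Ram(-137085, 1050985) = {19, 37}; no ℚ_19-point on the conic.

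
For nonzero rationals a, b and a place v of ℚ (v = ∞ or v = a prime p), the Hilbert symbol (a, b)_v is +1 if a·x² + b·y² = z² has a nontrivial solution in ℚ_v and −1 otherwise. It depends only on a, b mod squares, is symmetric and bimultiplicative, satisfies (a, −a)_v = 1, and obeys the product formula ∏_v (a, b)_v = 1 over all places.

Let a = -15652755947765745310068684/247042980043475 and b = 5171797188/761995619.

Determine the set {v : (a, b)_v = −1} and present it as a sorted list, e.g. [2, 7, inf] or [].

[2, 17]

(a, b) ≡ (-209, 187) mod (ℚ^×)²; places V = {2, 3, 5, 7, 11, 13, 17, 19, 23, 29, 41, ∞}.
(a,b)_19: α=5, u≡3; β=2, v≡9 (mod 19); (3|19)=-1, (9|19)=+1; sign (−1)^0·-1^2·+1^5 = +1.
(a,b)_2: α=2, β=2; u≡7, v≡3 (mod 8); ε(u)ε(v)=1·1, αω(v)=2·1, βω(u)=2·0; sum ≡ 1  ⇒  -1.
(a,b)_3: α=18, u≡1; β=6, v≡1 (mod 3); (1|3)=+1, (1|3)=+1; sign (−1)^0·+1^6·+1^18 = +1.
(a,b)_29: α=-4, u≡25; β=-2, v≡5 (mod 29); (25|29)=+1, (5|29)=+1; sign (−1)^0·+1^-2·+1^-4 = +1.
(a,b)_5: α=-2, u≡4; β=0, v≡2 (mod 5); (4|5)=+1, (2|5)=-1; sign (−1)^0·+1^0·-1^-2 = +1.
(a,b)_13: α=2, u≡1; β=0, v≡8 (mod 13); (1|13)=+1, (8|13)=-1; sign (−1)^0·+1^0·-1^2 = +1.
(a,b)_7: α=-4, u≡2; β=-2, v≡3 (mod 7); (2|7)=+1, (3|7)=-1; sign (−1)^0·+1^-2·-1^-4 = +1.
(a,b)_23: α=-2, u≡10; β=0, v≡1 (mod 23); (10|23)=-1, (1|23)=+1; sign (−1)^0·-1^0·+1^-2 = +1.
(a,b)_41: α=0, u≡16; β=-2, v≡25 (mod 41); (16|41)=+1, (25|41)=+1; sign (−1)^0·+1^-2·+1^0 = +1.
(a,b)_∞: sgn(-209)=−, sgn(187)=+, so +1.
(a,b)_17: α=6, u≡5; β=3, v≡3 (mod 17); (5|17)=-1, (3|17)=-1; sign (−1)^0·-1^3·-1^6 = -1.
(a,b)_11: α=-1, u≡3; β=-1, v≡6 (mod 11); (3|11)=+1, (6|11)=-1; sign (−1)^1·+1^-1·-1^-1 = +1.
Ram(-209, 187) = {2, 17}; no ℚ_2-point on the conic.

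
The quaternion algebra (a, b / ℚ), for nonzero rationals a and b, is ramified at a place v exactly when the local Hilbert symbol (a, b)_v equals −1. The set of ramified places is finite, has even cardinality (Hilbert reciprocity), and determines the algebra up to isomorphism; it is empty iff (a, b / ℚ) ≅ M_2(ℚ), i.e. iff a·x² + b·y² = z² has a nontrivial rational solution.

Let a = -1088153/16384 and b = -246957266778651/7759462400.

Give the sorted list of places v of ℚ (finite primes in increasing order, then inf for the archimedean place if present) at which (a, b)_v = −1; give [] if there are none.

[17, 37, 41, inf]

Mod squares: a ≡ -17, b ≡ -907166. Check v ∈ {∞, 2, 3, 5, 11, 13, 17, 23, 37, 41}.
v=41: a=41^0·(≡29), b=41^1·(≡17) mod 41; (29|41)=-1, (17|41)=-1; (−1)^{0·1·20}·(-1)^1·(-1)^0 = -1.
v=2: v_2(a)=-14, v_2(b)=-23; units ≡ 7, 1 (mod 8); ε·ε+αω+βω = 1·0+-14·0+-23·0 ≡ 0  ⇒  (a,b)_2 = +1.
v=∞: -17 < 0 and -907166 < 0  ⇒  (a,b)_∞ = -1.
v=17: a=17^1·(≡1), b=17^2·(≡5) mod 17; (1|17)=+1, (5|17)=-1; (−1)^{1·2·8}·(+1)^2·(-1)^1 = -1.
v=11: a=11^2·(≡1), b=11^4·(≡1) mod 11; (1|11)=+1, (1|11)=+1; (−1)^{2·4·5}·(+1)^4·(+1)^2 = +1.
v=23: a=23^2·(≡16), b=23^3·(≡8) mod 23; (16|23)=+1, (8|23)=+1; (−1)^{2·3·11}·(+1)^3·(+1)^2 = +1.
v=5: a=5^0·(≡3), b=5^-2·(≡4) mod 5; (3|5)=-1, (4|5)=+1; (−1)^{0·-2·2}·(-1)^-2·(+1)^0 = +1.
v=3: a=3^0·(≡1), b=3^2·(≡1) mod 3; (1|3)=+1, (1|3)=+1; (−1)^{0·2·1}·(+1)^2·(+1)^0 = +1.
v=37: a=37^0·(≡24), b=37^-1·(≡15) mod 37; (24|37)=-1, (15|37)=-1; (−1)^{0·-1·18}·(-1)^-1·(-1)^0 = -1.
v=13: a=13^0·(≡3), b=13^1·(≡6) mod 13; (3|13)=+1, (6|13)=-1; (−1)^{0·1·6}·(+1)^1·(-1)^0 = +1.
Ram(-17, -907166) = {17, 37, 41, ∞}; no ℚ_17-point on the conic.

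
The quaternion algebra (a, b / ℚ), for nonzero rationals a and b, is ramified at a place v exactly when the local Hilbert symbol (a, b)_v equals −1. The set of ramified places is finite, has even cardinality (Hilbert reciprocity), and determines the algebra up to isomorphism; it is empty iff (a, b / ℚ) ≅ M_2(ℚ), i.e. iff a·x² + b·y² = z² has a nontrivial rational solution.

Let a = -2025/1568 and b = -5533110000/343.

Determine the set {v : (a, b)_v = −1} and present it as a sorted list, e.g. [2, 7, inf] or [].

(a, b) ≡ (-2, -5313) mod (ℚ^×)²; places V = {2, 3, 5, 7, 11, 23, ∞}.
(a,b)_3: α=4, u≡1; β=7, v≡2 (mod 3); (1|3)=+1, (2|3)=-1; sign (−1)^0·+1^7·-1^4 = +1.
(a,b)_5: α=2, u≡3; β=4, v≡3 (mod 5); (3|5)=-1, (3|5)=-1; sign (−1)^0·-1^4·-1^2 = +1.
(a,b)_2: α=-5, β=4; u≡7, v≡7 (mod 8); ε(u)ε(v)=1·1, αω(v)=-5·0, βω(u)=4·0; sum ≡ 1  ⇒  -1.
(a,b)_7: α=-2, u≡3; β=-3, v≡2 (mod 7); (3|7)=-1, (2|7)=+1; sign (−1)^0·-1^-3·+1^-2 = -1.
(a,b)_23: α=0, u≡17; β=1, v≡14 (mod 23); (17|23)=-1, (14|23)=-1; sign (−1)^0·-1^1·-1^0 = -1.
(a,b)_11: α=0, u≡9; β=1, v≡1 (mod 11); (9|11)=+1, (1|11)=+1; sign (−1)^0·+1^1·+1^0 = +1.
(a,b)_∞: sgn(-2)=−, sgn(-5313)=−, so -1.
(-2, -5313 / ℚ) ramifies at {2, 7, 23, ∞}: a division algebra.

[2, 7, 23, inf]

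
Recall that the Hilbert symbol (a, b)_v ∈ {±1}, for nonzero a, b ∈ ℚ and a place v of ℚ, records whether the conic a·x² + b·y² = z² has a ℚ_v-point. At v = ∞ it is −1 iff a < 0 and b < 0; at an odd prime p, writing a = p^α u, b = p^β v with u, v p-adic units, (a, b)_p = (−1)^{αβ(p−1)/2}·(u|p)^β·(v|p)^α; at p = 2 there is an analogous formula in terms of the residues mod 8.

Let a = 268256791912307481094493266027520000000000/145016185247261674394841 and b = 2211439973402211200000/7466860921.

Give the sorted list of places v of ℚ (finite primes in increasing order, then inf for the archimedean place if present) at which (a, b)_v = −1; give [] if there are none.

[2, 5, 29, 31]

(a, b) ≡ (2378, 155) mod (ℚ^×)²; places V = {2, 3, 5, 7, 11, 13, 17, 19, 23, 29, 31, 41, ∞}.
(a,b)_23: α=-4, u≡13; β=-2, v≡10 (mod 23); (13|23)=+1, (10|23)=-1; sign (−1)^0·+1^-2·-1^-4 = +1.
(a,b)_19: α=6, u≡2; β=4, v≡18 (mod 19); (2|19)=-1, (18|19)=-1; sign (−1)^0·-1^4·-1^6 = +1.
(a,b)_17: α=-10, u≡1; β=-4, v≡2 (mod 17); (1|17)=+1, (2|17)=+1; sign (−1)^0·+1^-4·+1^-10 = +1.
(a,b)_31: α=4, u≡24; β=1, v≡10 (mod 31); (24|31)=-1, (10|31)=+1; sign (−1)^0·-1^1·+1^4 = -1.
(a,b)_2: α=19, β=10; u≡5, v≡3 (mod 8); ε(u)ε(v)=0·1, αω(v)=19·1, βω(u)=10·1; sum ≡ 1  ⇒  -1.
(a,b)_7: α=2, u≡3; β=0, v≡1 (mod 7); (3|7)=-1, (1|7)=+1; sign (−1)^0·-1^0·+1^2 = +1.
(a,b)_5: α=10, u≡3; β=5, v≡4 (mod 5); (3|5)=-1, (4|5)=+1; sign (−1)^0·-1^5·+1^10 = -1.
(a,b)_∞: sgn(2378)=+, sgn(155)=+, so +1.
(a,b)_13: α=-4, u≡3; β=-2, v≡9 (mod 13); (3|13)=+1, (9|13)=+1; sign (−1)^0·+1^-2·+1^-4 = +1.
(a,b)_41: α=3, u≡11; β=2, v≡31 (mod 41); (11|41)=-1, (31|41)=+1; sign (−1)^0·-1^2·+1^3 = +1.
(a,b)_3: α=-2, u≡2; β=0, v≡2 (mod 3); (2|3)=-1, (2|3)=-1; sign (−1)^0·-1^0·-1^-2 = +1.
(a,b)_29: α=3, u≡28; β=2, v≡3 (mod 29); (28|29)=+1, (3|29)=-1; sign (−1)^0·+1^2·-1^3 = -1.
(a,b)_11: α=4, u≡10; β=2, v≡1 (mod 11); (10|11)=-1, (1|11)=+1; sign (−1)^0·-1^2·+1^4 = +1.
(2378, 155 / ℚ) ramifies at {2, 5, 29, 31}: a division algebra.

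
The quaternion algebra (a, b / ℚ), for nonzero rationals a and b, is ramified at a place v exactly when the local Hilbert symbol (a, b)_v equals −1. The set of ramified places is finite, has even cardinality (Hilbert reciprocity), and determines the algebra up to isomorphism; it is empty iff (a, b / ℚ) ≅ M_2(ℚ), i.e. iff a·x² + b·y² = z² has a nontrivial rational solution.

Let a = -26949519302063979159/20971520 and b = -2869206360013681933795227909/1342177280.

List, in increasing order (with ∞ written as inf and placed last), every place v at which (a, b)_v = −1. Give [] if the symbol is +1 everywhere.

(a, b) ≡ (-155, -506345) mod (ℚ^×)²; places V = {2, 3, 5, 7, 11, 17, 23, 31, 37, ∞}.
(a,b)_11: α=2, u≡2; β=4, v≡8 (mod 11); (2|11)=-1, (8|11)=-1; sign (−1)^0·-1^4·-1^2 = +1.
(a,b)_31: α=3, u≡11; β=4, v≡9 (mod 31); (11|31)=-1, (9|31)=+1; sign (−1)^0·-1^4·+1^3 = +1.
(a,b)_17: α=2, u≡13; β=1, v≡15 (mod 17); (13|17)=+1, (15|17)=+1; sign (−1)^0·+1^1·+1^2 = +1.
(a,b)_2: α=-22, β=-28; u≡5, v≡7 (mod 8); ε(u)ε(v)=0·1, αω(v)=-22·0, βω(u)=-28·1; sum ≡ 0  ⇒  +1.
(a,b)_23: α=2, u≡3; β=3, v≡19 (mod 23); (3|23)=+1, (19|23)=-1; sign (−1)^0·+1^3·-1^2 = +1.
(a,b)_7: α=2, u≡5; β=3, v≡6 (mod 7); (5|7)=-1, (6|7)=-1; sign (−1)^0·-1^3·-1^2 = -1.
(a,b)_∞: sgn(-155)=−, sgn(-506345)=−, so -1.
(a,b)_37: α=2, u≡1; β=3, v≡6 (mod 37); (1|37)=+1, (6|37)=-1; sign (−1)^0·+1^3·-1^2 = +1.
(a,b)_3: α=6, u≡1; β=10, v≡1 (mod 3); (1|3)=+1, (1|3)=+1; sign (−1)^0·+1^10·+1^6 = +1.
(a,b)_5: α=-1, u≡4; β=-1, v≡1 (mod 5); (4|5)=+1, (1|5)=+1; sign (−1)^0·+1^-1·+1^-1 = +1.
Ram(-155, -506345) = {7, ∞}; no ℚ_7-point on the conic.

[7, inf]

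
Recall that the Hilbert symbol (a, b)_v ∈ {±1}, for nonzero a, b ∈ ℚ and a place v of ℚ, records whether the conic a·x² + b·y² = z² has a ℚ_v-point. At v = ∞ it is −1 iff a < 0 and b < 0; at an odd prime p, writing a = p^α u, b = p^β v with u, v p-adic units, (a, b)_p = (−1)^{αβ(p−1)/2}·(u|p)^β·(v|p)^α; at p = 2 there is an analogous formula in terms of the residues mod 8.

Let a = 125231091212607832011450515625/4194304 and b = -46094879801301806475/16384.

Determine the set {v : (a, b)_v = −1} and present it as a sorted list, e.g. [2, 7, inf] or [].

[7, 11, 13, 19]

(a, b) ≡ (33, -88179) mod (ℚ^×)²; places V = {2, 3, 5, 7, 11, 13, 17, 19, ∞}.
(a,b)_∞: sgn(33)=+, sgn(-88179)=−, so +1.
(a,b)_17: α=4, u≡4; β=3, v≡1 (mod 17); (4|17)=+1, (1|17)=+1; sign (−1)^0·+1^3·+1^4 = +1.
(a,b)_13: α=4, u≡7; β=3, v≡12 (mod 13); (7|13)=-1, (12|13)=+1; sign (−1)^0·-1^3·+1^4 = -1.
(a,b)_7: α=2, u≡5; β=1, v≡6 (mod 7); (5|7)=-1, (6|7)=-1; sign (−1)^0·-1^1·-1^2 = -1.
(a,b)_2: α=-22, β=-14; u≡1, v≡5 (mod 8); ε(u)ε(v)=0·0, αω(v)=-22·1, βω(u)=-14·0; sum ≡ 0  ⇒  +1.
(a,b)_11: α=7, u≡4; β=4, v≡10 (mod 11); (4|11)=+1, (10|11)=-1; sign (−1)^0·+1^4·-1^7 = -1.
(a,b)_5: α=6, u≡2; β=2, v≡4 (mod 5); (2|5)=-1, (4|5)=+1; sign (−1)^0·-1^2·+1^6 = +1.
(a,b)_19: α=4, u≡10; β=3, v≡15 (mod 19); (10|19)=-1, (15|19)=-1; sign (−1)^0·-1^3·-1^4 = -1.
(a,b)_3: α=3, u≡2; β=5, v≡1 (mod 3); (2|3)=-1, (1|3)=+1; sign (−1)^1·-1^5·+1^3 = +1.
|Ram(33, -88179)| = 4, even; anisotropic at {7, 11, 13, 19}.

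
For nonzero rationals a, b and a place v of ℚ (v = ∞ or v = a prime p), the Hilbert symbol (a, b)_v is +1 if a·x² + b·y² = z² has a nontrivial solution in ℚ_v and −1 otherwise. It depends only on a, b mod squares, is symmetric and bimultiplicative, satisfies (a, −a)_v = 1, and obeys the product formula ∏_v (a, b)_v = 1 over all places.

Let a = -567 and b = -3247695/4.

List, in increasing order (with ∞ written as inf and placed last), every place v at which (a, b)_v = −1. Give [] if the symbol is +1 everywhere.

[5, inf]

(a, b) ≡ (-7, -55) mod (ℚ^×)²; places V = {2, 3, 5, 7, 11, ∞}.
(a,b)_∞: sgn(-7)=−, sgn(-55)=−, so -1.
(a,b)_5: α=0, u≡3; β=1, v≡4 (mod 5); (3|5)=-1, (4|5)=+1; sign (−1)^0·-1^1·+1^0 = -1.
(a,b)_3: α=4, u≡2; β=10, v≡2 (mod 3); (2|3)=-1, (2|3)=-1; sign (−1)^0·-1^10·-1^4 = +1.
(a,b)_2: α=0, β=-2; u≡1, v≡1 (mod 8); ε(u)ε(v)=0·0, αω(v)=0·0, βω(u)=-2·0; sum ≡ 0  ⇒  +1.
(a,b)_7: α=1, u≡3; β=0, v≡1 (mod 7); (3|7)=-1, (1|7)=+1; sign (−1)^0·-1^0·+1^1 = +1.
(a,b)_11: α=0, u≡5; β=1, v≡7 (mod 11); (5|11)=+1, (7|11)=-1; sign (−1)^0·+1^1·-1^0 = +1.
|Ram(-7, -55)| = 2, even; anisotropic at {5, ∞}.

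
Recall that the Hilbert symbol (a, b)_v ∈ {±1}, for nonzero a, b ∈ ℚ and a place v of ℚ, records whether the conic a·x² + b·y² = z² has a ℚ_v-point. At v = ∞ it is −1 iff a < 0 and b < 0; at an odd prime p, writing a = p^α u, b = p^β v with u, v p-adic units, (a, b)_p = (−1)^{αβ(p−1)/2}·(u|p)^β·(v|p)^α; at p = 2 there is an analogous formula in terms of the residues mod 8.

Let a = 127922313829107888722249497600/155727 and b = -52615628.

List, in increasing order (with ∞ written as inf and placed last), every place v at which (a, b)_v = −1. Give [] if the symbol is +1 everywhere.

[23, 41]

Mod squares: a ≡ 3529097, b ≡ -13153907. Check v ∈ {∞, 2, 3, 5, 7, 11, 13, 23, 29, 37, 41}.
v=11: a=11^-3·(≡4), b=11^0·(≡1) mod 11; (4|11)=+1, (1|11)=+1; (−1)^{-3·0·5}·(+1)^0·(+1)^-3 = +1.
v=13: a=13^-1·(≡1), b=13^1·(≡12) mod 13; (1|13)=+1, (12|13)=+1; (−1)^{-1·1·6}·(+1)^1·(+1)^-1 = +1.
v=23: a=23^3·(≡16), b=23^1·(≡13) mod 23; (16|23)=+1, (13|23)=+1; (−1)^{3·1·11}·(+1)^1·(+1)^3 = -1.
v=5: a=5^2·(≡2), b=5^0·(≡2) mod 5; (2|5)=-1, (2|5)=-1; (−1)^{2·0·2}·(-1)^0·(-1)^2 = +1.
v=7: a=7^6·(≡3), b=7^0·(≡5) mod 7; (3|7)=-1, (5|7)=-1; (−1)^{6·0·3}·(-1)^0·(-1)^6 = +1.
v=37: a=37^3·(≡22), b=37^1·(≡14) mod 37; (22|37)=-1, (14|37)=-1; (−1)^{3·1·18}·(-1)^1·(-1)^3 = +1.
v=2: v_2(a)=10, v_2(b)=2; units ≡ 1, 5 (mod 8); ε·ε+αω+βω = 0·0+10·1+2·0 ≡ 0  ⇒  (a,b)_2 = +1.
v=3: a=3^-2·(≡2), b=3^0·(≡1) mod 3; (2|3)=-1, (1|3)=+1; (−1)^{-2·0·1}·(-1)^0·(+1)^-2 = +1.
v=29: a=29^3·(≡24), b=29^1·(≡24) mod 29; (24|29)=+1, (24|29)=+1; (−1)^{3·1·14}·(+1)^1·(+1)^3 = +1.
v=∞: 3529097 > 0 and -13153907 < 0  ⇒  (a,b)_∞ = +1.
v=41: a=41^4·(≡24), b=41^1·(≡33) mod 41; (24|41)=-1, (33|41)=+1; (−1)^{4·1·20}·(-1)^1·(+1)^4 = -1.
|Ram(3529097, -13153907)| = 2, even; anisotropic at {23, 41}.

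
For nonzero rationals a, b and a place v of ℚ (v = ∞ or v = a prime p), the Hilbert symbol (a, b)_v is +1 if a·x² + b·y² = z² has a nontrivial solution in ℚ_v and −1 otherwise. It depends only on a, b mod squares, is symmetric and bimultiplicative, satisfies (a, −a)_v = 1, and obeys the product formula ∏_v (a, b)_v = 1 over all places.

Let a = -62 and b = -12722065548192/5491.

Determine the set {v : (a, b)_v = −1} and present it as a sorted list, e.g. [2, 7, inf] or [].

Mod squares: a ≡ -62, b ≡ -2086238. Check v ∈ {∞, 2, 3, 7, 11, 13, 17, 19, 23, 31}.
v=∞: -62 < 0 and -2086238 < 0  ⇒  (a,b)_∞ = -1.
v=17: a=17^0·(≡6), b=17^-2·(≡13) mod 17; (6|17)=-1, (13|17)=+1; (−1)^{0·-2·8}·(-1)^-2·(+1)^0 = +1.
v=31: a=31^1·(≡29), b=31^1·(≡26) mod 31; (29|31)=-1, (26|31)=-1; (−1)^{1·1·15}·(-1)^1·(-1)^1 = -1.
v=13: a=13^0·(≡3), b=13^2·(≡8) mod 13; (3|13)=+1, (8|13)=-1; (−1)^{0·2·6}·(+1)^2·(-1)^0 = +1.
v=11: a=11^0·(≡4), b=11^1·(≡9) mod 11; (4|11)=+1, (9|11)=+1; (−1)^{0·1·5}·(+1)^1·(+1)^0 = +1.
v=7: a=7^0·(≡1), b=7^1·(≡6) mod 7; (1|7)=+1, (6|7)=-1; (−1)^{0·1·3}·(+1)^1·(-1)^0 = +1.
v=19: a=19^0·(≡14), b=19^-1·(≡13) mod 19; (14|19)=-1, (13|19)=-1; (−1)^{0·-1·9}·(-1)^-1·(-1)^0 = -1.
v=23: a=23^0·(≡7), b=23^3·(≡16) mod 23; (7|23)=-1, (16|23)=+1; (−1)^{0·3·11}·(-1)^3·(+1)^0 = -1.
v=2: v_2(a)=1, v_2(b)=5; units ≡ 1, 1 (mod 8); ε·ε+αω+βω = 0·0+1·0+5·0 ≡ 0  ⇒  (a,b)_2 = +1.
v=3: a=3^0·(≡1), b=3^4·(≡1) mod 3; (1|3)=+1, (1|3)=+1; (−1)^{0·4·1}·(+1)^4·(+1)^0 = +1.
Ram(-62, -2086238) = {19, 23, 31, ∞}; no ℚ_19-point on the conic.

[19, 23, 31, inf]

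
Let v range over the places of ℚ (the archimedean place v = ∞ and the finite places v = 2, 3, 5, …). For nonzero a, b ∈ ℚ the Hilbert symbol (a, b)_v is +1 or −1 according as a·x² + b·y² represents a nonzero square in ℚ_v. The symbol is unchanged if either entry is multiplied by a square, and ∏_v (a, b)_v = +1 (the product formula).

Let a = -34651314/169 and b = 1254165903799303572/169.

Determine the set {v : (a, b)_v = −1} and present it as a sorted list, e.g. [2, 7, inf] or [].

[2, 3, 29, 31]

(a, b) ≡ (-427794, 6293) mod (ℚ^×)²; places V = {2, 3, 7, 11, 13, 29, 31, 37, 41, 47, ∞}.
(a,b)_2: α=1, β=2; u≡7, v≡5 (mod 8); ε(u)ε(v)=1·0, αω(v)=1·1, βω(u)=2·0; sum ≡ 1  ⇒  -1.
(a,b)_29: α=0, u≡11; β=1, v≡12 (mod 29); (11|29)=-1, (12|29)=-1; sign (−1)^0·-1^1·-1^0 = -1.
(a,b)_13: α=-2, u≡4; β=-2, v≡12 (mod 13); (4|13)=+1, (12|13)=+1; sign (−1)^0·+1^-2·+1^-2 = +1.
(a,b)_37: α=1, u≡31; β=2, v≡27 (mod 37); (31|37)=-1, (27|37)=+1; sign (−1)^0·-1^2·+1^1 = +1.
(a,b)_31: α=0, u≡17; β=1, v≡11 (mod 31); (17|31)=-1, (11|31)=-1; sign (−1)^0·-1^1·-1^0 = -1.
(a,b)_11: α=0, u≡7; β=2, v≡3 (mod 11); (7|11)=-1, (3|11)=+1; sign (−1)^0·-1^2·+1^0 = +1.
(a,b)_3: α=5, u≡1; β=4, v≡2 (mod 3); (1|3)=+1, (2|3)=-1; sign (−1)^0·+1^4·-1^5 = -1.
(a,b)_∞: sgn(-427794)=−, sgn(6293)=+, so +1.
(a,b)_7: α=0, u≡2; β=1, v≡3 (mod 7); (2|7)=+1, (3|7)=-1; sign (−1)^0·+1^1·-1^0 = +1.
(a,b)_41: α=1, u≡4; β=2, v≡23 (mod 41); (4|41)=+1, (23|41)=+1; sign (−1)^0·+1^2·+1^1 = +1.
(a,b)_47: α=1, u≡6; β=2, v≡17 (mod 47); (6|47)=+1, (17|47)=+1; sign (−1)^0·+1^2·+1^1 = +1.
Ram(-427794, 6293) = {2, 3, 29, 31}; no ℚ_2-point on the conic.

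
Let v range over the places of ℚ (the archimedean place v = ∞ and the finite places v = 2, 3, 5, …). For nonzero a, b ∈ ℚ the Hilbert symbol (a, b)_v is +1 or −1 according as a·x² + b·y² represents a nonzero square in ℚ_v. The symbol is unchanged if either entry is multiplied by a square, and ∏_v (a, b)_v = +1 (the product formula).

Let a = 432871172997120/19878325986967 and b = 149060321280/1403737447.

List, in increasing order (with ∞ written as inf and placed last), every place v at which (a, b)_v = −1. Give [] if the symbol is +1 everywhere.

[2, 13]

Mod squares: a ≡ 910, b ≡ 1365. Check v ∈ {∞, 2, 3, 5, 7, 11, 13, 17}.
v=7: a=7^-7·(≡4), b=7^-5·(≡6) mod 7; (4|7)=+1, (6|7)=-1; (−1)^{-7·-5·3}·(+1)^-5·(-1)^-7 = +1.
v=5: a=5^1·(≡2), b=5^1·(≡3) mod 5; (2|5)=-1, (3|5)=-1; (−1)^{1·1·2}·(-1)^1·(-1)^1 = +1.
v=11: a=11^2·(≡6), b=11^0·(≡1) mod 11; (6|11)=-1, (1|11)=+1; (−1)^{2·0·5}·(-1)^0·(+1)^2 = +1.
v=∞: 910 > 0 and 1365 > 0  ⇒  (a,b)_∞ = +1.
v=2: v_2(a)=23, v_2(b)=20; units ≡ 7, 5 (mod 8); ε·ε+αω+βω = 1·0+23·1+20·0 ≡ 1  ⇒  (a,b)_2 = -1.
v=17: a=17^-6·(≡13), b=17^-4·(≡3) mod 17; (13|17)=+1, (3|17)=-1; (−1)^{-6·-4·8}·(+1)^-4·(-1)^-6 = +1.
v=3: a=3^8·(≡1), b=3^7·(≡2) mod 3; (1|3)=+1, (2|3)=-1; (−1)^{8·7·1}·(+1)^7·(-1)^8 = +1.
v=13: a=13^1·(≡2), b=13^1·(≡12) mod 13; (2|13)=-1, (12|13)=+1; (−1)^{1·1·6}·(-1)^1·(+1)^1 = -1.
|Ram(910, 1365)| = 2, even; anisotropic at {2, 13}.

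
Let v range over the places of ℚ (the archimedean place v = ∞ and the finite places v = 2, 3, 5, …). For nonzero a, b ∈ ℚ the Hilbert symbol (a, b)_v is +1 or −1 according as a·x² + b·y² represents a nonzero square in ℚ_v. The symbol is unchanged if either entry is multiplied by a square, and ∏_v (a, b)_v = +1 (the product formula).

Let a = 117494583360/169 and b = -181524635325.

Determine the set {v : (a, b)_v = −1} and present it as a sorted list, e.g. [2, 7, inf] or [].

[5, 37]

Mod squares: a ≡ 103785, b ≡ -7733. Check v ∈ {∞, 2, 3, 5, 7, 11, 13, 17, 19, 37}.
v=13: a=13^-2·(≡11), b=13^0·(≡6) mod 13; (11|13)=-1, (6|13)=-1; (−1)^{-2·0·6}·(-1)^0·(-1)^-2 = +1.
v=37: a=37^1·(≡10), b=37^1·(≡15) mod 37; (10|37)=+1, (15|37)=-1; (−1)^{1·1·18}·(+1)^1·(-1)^1 = -1.
v=3: a=3^1·(≡2), b=3^2·(≡1) mod 3; (2|3)=-1, (1|3)=+1; (−1)^{1·2·1}·(-1)^2·(+1)^1 = +1.
v=17: a=17^1·(≡4), b=17^2·(≡15) mod 17; (4|17)=+1, (15|17)=+1; (−1)^{1·2·8}·(+1)^2·(+1)^1 = +1.
v=2: v_2(a)=6, v_2(b)=0; units ≡ 1, 3 (mod 8); ε·ε+αω+βω = 0·1+6·1+0·0 ≡ 0  ⇒  (a,b)_2 = +1.
v=19: a=19^2·(≡6), b=19^3·(≡1) mod 19; (6|19)=+1, (1|19)=+1; (−1)^{2·3·9}·(+1)^3·(+1)^2 = +1.
v=∞: 103785 > 0 and -7733 < 0  ⇒  (a,b)_∞ = +1.
v=5: a=5^1·(≡3), b=5^2·(≡2) mod 5; (3|5)=-1, (2|5)=-1; (−1)^{1·2·2}·(-1)^2·(-1)^1 = -1.
v=7: a=7^2·(≡5), b=7^0·(≡2) mod 7; (5|7)=-1, (2|7)=+1; (−1)^{2·0·3}·(-1)^0·(+1)^2 = +1.
v=11: a=11^1·(≡7), b=11^1·(≡3) mod 11; (7|11)=-1, (3|11)=+1; (−1)^{1·1·5}·(-1)^1·(+1)^1 = +1.
|Ram(103785, -7733)| = 2, even; anisotropic at {5, 37}.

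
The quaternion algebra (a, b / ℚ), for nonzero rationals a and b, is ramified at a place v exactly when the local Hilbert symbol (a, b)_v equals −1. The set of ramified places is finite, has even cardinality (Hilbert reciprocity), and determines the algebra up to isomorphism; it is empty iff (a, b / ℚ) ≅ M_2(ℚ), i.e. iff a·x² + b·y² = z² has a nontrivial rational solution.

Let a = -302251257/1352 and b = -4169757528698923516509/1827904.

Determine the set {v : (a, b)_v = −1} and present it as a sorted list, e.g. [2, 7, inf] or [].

(a, b) ≡ (-152306, -248501) mod (ℚ^×)²; places V = {2, 3, 7, 11, 13, 19, 23, 29, 41, 43, ∞}.
(a,b)_13: α=-2, u≡7; β=-4, v≡11 (mod 13); (7|13)=-1, (11|13)=-1; sign (−1)^0·-1^-4·-1^-2 = +1.
(a,b)_19: α=0, u≡7; β=1, v≡13 (mod 19); (7|19)=+1, (13|19)=-1; sign (−1)^0·+1^1·-1^0 = +1.
(a,b)_2: α=-3, β=-6; u≡7, v≡3 (mod 8); ε(u)ε(v)=1·1, αω(v)=-3·1, βω(u)=-6·0; sum ≡ 0  ⇒  +1.
(a,b)_3: α=4, u≡1; β=10, v≡1 (mod 3); (1|3)=+1, (1|3)=+1; sign (−1)^0·+1^10·+1^4 = +1.
(a,b)_23: α=1, u≡2; β=2, v≡7 (mod 23); (2|23)=+1, (7|23)=-1; sign (−1)^0·+1^2·-1^1 = -1.
(a,b)_11: α=1, u≡3; β=3, v≡9 (mod 11); (3|11)=+1, (9|11)=+1; sign (−1)^1·+1^3·+1^1 = -1.
(a,b)_29: α=0, u≡3; β=1, v≡10 (mod 29); (3|29)=-1, (10|29)=-1; sign (−1)^0·-1^1·-1^0 = -1.
(a,b)_43: α=1, u≡33; β=2, v≡2 (mod 43); (33|43)=-1, (2|43)=-1; sign (−1)^0·-1^2·-1^1 = -1.
(a,b)_41: α=0, u≡36; β=1, v≡38 (mod 41); (36|41)=+1, (38|41)=-1; sign (−1)^0·+1^1·-1^0 = +1.
(a,b)_7: α=3, u≡3; β=4, v≡3 (mod 7); (3|7)=-1, (3|7)=-1; sign (−1)^0·-1^4·-1^3 = -1.
(a,b)_∞: sgn(-152306)=−, sgn(-248501)=−, so -1.
|Ram(-152306, -248501)| = 6, even; anisotropic at {7, 11, 23, 29, 43, ∞}.

[7, 11, 23, 29, 43, inf]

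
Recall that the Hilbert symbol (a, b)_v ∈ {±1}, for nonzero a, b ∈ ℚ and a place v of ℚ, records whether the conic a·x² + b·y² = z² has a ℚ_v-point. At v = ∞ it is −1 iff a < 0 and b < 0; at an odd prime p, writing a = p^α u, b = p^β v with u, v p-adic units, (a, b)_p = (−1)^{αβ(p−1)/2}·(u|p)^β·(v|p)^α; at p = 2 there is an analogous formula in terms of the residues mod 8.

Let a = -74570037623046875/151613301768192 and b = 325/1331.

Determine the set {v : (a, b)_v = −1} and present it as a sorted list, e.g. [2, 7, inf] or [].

Mod squares: a ≡ -105, b ≡ 143. Check v ∈ {∞, 2, 3, 5, 7, 11, 13, 17, 19, 23}.
v=11: a=11^-4·(≡1), b=11^-3·(≡6) mod 11; (1|11)=+1, (6|11)=-1; (−1)^{-4·-3·5}·(+1)^-3·(-1)^-4 = +1.
v=2: v_2(a)=-14, v_2(b)=0; units ≡ 7, 7 (mod 8); ε·ε+αω+βω = 1·1+-14·0+0·0 ≡ 1  ⇒  (a,b)_2 = -1.
v=∞: -105 < 0 and 143 > 0  ⇒  (a,b)_∞ = +1.
v=19: a=19^2·(≡17), b=19^0·(≡2) mod 19; (17|19)=+1, (2|19)=-1; (−1)^{2·0·9}·(+1)^0·(-1)^2 = +1.
v=5: a=5^9·(≡1), b=5^2·(≡3) mod 5; (1|5)=+1, (3|5)=-1; (−1)^{9·2·2}·(+1)^2·(-1)^9 = -1.
v=23: a=23^2·(≡5), b=23^0·(≡22) mod 23; (5|23)=-1, (22|23)=-1; (−1)^{2·0·11}·(-1)^0·(-1)^2 = +1.
v=17: a=17^-2·(≡10), b=17^0·(≡14) mod 17; (10|17)=-1, (14|17)=-1; (−1)^{-2·0·8}·(-1)^0·(-1)^-2 = +1.
v=7: a=7^1·(≡6), b=7^0·(≡3) mod 7; (6|7)=-1, (3|7)=-1; (−1)^{1·0·3}·(-1)^0·(-1)^1 = -1.
v=13: a=13^4·(≡12), b=13^1·(≡5) mod 13; (12|13)=+1, (5|13)=-1; (−1)^{4·1·6}·(+1)^1·(-1)^4 = +1.
v=3: a=3^-7·(≡1), b=3^0·(≡2) mod 3; (1|3)=+1, (2|3)=-1; (−1)^{-7·0·1}·(+1)^0·(-1)^-7 = -1.
|Ram(-105, 143)| = 4, even; anisotropic at {2, 3, 5, 7}.

[2, 3, 5, 7]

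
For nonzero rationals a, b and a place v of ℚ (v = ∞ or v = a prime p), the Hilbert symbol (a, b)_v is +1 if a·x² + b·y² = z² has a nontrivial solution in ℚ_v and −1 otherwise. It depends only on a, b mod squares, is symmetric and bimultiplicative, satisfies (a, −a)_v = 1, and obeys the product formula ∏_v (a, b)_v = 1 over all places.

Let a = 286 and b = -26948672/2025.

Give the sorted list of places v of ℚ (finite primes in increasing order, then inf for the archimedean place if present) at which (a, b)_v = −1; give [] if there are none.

(a, b) ≡ (286, -1457) mod (ℚ^×)²; places V = {2, 3, 5, 11, 13, 17, 31, 47, ∞}.
(a,b)_47: α=0, u≡4; β=1, v≡6 (mod 47); (4|47)=+1, (6|47)=+1; sign (−1)^0·+1^1·+1^0 = +1.
(a,b)_3: α=0, u≡1; β=-4, v≡1 (mod 3); (1|3)=+1, (1|3)=+1; sign (−1)^0·+1^-4·+1^0 = +1.
(a,b)_5: α=0, u≡1; β=-2, v≡3 (mod 5); (1|5)=+1, (3|5)=-1; sign (−1)^0·+1^-2·-1^0 = +1.
(a,b)_11: α=1, u≡4; β=0, v≡8 (mod 11); (4|11)=+1, (8|11)=-1; sign (−1)^0·+1^0·-1^1 = -1.
(a,b)_17: α=0, u≡14; β=2, v≡7 (mod 17); (14|17)=-1, (7|17)=-1; sign (−1)^0·-1^2·-1^0 = +1.
(a,b)_13: α=1, u≡9; β=0, v≡12 (mod 13); (9|13)=+1, (12|13)=+1; sign (−1)^0·+1^0·+1^1 = +1.
(a,b)_∞: sgn(286)=+, sgn(-1457)=−, so +1.
(a,b)_31: α=0, u≡7; β=1, v≡30 (mod 31); (7|31)=+1, (30|31)=-1; sign (−1)^0·+1^1·-1^0 = +1.
(a,b)_2: α=1, β=6; u≡7, v≡7 (mod 8); ε(u)ε(v)=1·1, αω(v)=1·0, βω(u)=6·0; sum ≡ 1  ⇒  -1.
|Ram(286, -1457)| = 2, even; anisotropic at {2, 11}.

[2, 11]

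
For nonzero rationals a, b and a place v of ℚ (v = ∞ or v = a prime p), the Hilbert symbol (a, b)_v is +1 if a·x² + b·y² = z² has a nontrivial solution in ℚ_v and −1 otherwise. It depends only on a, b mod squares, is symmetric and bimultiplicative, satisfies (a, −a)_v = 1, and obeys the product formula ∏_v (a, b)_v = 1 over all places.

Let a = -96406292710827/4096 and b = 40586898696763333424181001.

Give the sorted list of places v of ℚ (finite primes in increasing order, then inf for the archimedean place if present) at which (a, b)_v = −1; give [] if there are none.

Mod squares: a ≡ -5715523, b ≡ 662929. Check v ∈ {∞, 2, 3, 11, 19, 23, 29, 37, 41}.
v=41: a=41^1·(≡6), b=41^3·(≡38) mod 41; (6|41)=-1, (38|41)=-1; (−1)^{1·3·20}·(-1)^3·(-1)^1 = +1.
v=3: a=3^2·(≡2), b=3^0·(≡1) mod 3; (2|3)=-1, (1|3)=+1; (−1)^{2·0·1}·(-1)^0·(+1)^2 = +1.
v=11: a=11^1·(≡1), b=11^2·(≡4) mod 11; (1|11)=+1, (4|11)=+1; (−1)^{1·2·5}·(+1)^2·(+1)^1 = +1.
v=29: a=29^1·(≡2), b=29^2·(≡3) mod 29; (2|29)=-1, (3|29)=-1; (−1)^{1·2·14}·(-1)^2·(-1)^1 = -1.
v=2: v_2(a)=-12, v_2(b)=0; units ≡ 5, 1 (mod 8); ε·ε+αω+βω = 0·0+-12·0+0·1 ≡ 0  ⇒  (a,b)_2 = +1.
v=37: a=37^4·(≡18), b=37^5·(≡27) mod 37; (18|37)=-1, (27|37)=+1; (−1)^{4·5·18}·(-1)^5·(+1)^4 = -1.
v=19: a=19^1·(≡3), b=19^3·(≡16) mod 19; (3|19)=-1, (16|19)=+1; (−1)^{1·3·9}·(-1)^3·(+1)^1 = +1.
v=∞: -5715523 < 0 and 662929 > 0  ⇒  (a,b)_∞ = +1.
v=23: a=23^1·(≡10), b=23^3·(≡12) mod 23; (10|23)=-1, (12|23)=+1; (−1)^{1·3·11}·(-1)^3·(+1)^1 = +1.
(-5715523, 662929 / ℚ) ramifies at {29, 37}: a division algebra.

[29, 37]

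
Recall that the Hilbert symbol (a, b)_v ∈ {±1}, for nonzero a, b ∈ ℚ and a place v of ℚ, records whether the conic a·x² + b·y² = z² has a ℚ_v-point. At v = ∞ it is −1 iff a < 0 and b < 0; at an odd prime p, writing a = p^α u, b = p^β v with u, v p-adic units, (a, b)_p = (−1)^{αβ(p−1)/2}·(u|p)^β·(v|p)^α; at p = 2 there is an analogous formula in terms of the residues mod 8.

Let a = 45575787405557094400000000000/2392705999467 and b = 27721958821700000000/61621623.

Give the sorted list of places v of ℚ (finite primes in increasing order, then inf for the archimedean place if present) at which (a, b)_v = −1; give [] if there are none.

[3, 17]

(a, b) ≡ (4845, 119) mod (ℚ^×)²; places V = {2, 3, 5, 7, 11, 13, 17, 19, 23, 43, 47, ∞}.
(a,b)_47: α=2, u≡16; β=2, v≡25 (mod 47); (16|47)=+1, (25|47)=+1; sign (−1)^0·+1^2·+1^2 = +1.
(a,b)_∞: sgn(4845)=+, sgn(119)=+, so +1.
(a,b)_7: α=-2, u≡2; β=-1, v≡3 (mod 7); (2|7)=+1, (3|7)=-1; sign (−1)^0·+1^-1·-1^-2 = +1.
(a,b)_19: α=3, u≡8; β=2, v≡4 (mod 19); (8|19)=-1, (4|19)=+1; sign (−1)^0·-1^2·+1^3 = +1.
(a,b)_23: α=-2, u≡20; β=-2, v≡2 (mod 23); (20|23)=-1, (2|23)=+1; sign (−1)^0·-1^-2·+1^-2 = +1.
(a,b)_17: α=1, u≡1; β=1, v≡10 (mod 17); (1|17)=+1, (10|17)=-1; sign (−1)^0·+1^1·-1^1 = -1.
(a,b)_43: α=-4, u≡32; β=-2, v≡5 (mod 43); (32|43)=-1, (5|43)=-1; sign (−1)^0·-1^-2·-1^-4 = +1.
(a,b)_13: α=4, u≡10; β=2, v≡5 (mod 13); (10|13)=+1, (5|13)=-1; sign (−1)^0·+1^2·-1^4 = +1.
(a,b)_5: α=11, u≡1; β=8, v≡4 (mod 5); (1|5)=+1, (4|5)=+1; sign (−1)^0·+1^8·+1^11 = +1.
(a,b)_3: α=-3, u≡1; β=-2, v≡2 (mod 3); (1|3)=+1, (2|3)=-1; sign (−1)^0·+1^-2·-1^-3 = -1.
(a,b)_2: α=20, β=8; u≡5, v≡7 (mod 8); ε(u)ε(v)=0·1, αω(v)=20·0, βω(u)=8·1; sum ≡ 0  ⇒  +1.
(a,b)_11: α=2, u≡5; β=2, v≡1 (mod 11); (5|11)=+1, (1|11)=+1; sign (−1)^0·+1^2·+1^2 = +1.
Ram(4845, 119) = {3, 17}; no ℚ_3-point on the conic.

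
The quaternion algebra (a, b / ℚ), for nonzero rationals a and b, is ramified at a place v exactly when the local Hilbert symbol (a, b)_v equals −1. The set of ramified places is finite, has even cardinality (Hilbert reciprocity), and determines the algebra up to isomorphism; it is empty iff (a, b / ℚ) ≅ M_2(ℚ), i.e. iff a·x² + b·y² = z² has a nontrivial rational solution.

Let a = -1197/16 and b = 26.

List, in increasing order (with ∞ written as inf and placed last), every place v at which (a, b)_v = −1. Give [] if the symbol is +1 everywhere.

Mod squares: a ≡ -133, b ≡ 26. Check v ∈ {∞, 2, 3, 7, 13, 19}.
v=19: a=19^1·(≡2), b=19^0·(≡7) mod 19; (2|19)=-1, (7|19)=+1; (−1)^{1·0·9}·(-1)^0·(+1)^1 = +1.
v=∞: -133 < 0 and 26 > 0  ⇒  (a,b)_∞ = +1.
v=13: a=13^0·(≡4), b=13^1·(≡2) mod 13; (4|13)=+1, (2|13)=-1; (−1)^{0·1·6}·(+1)^1·(-1)^0 = +1.
v=2: v_2(a)=-4, v_2(b)=1; units ≡ 3, 5 (mod 8); ε·ε+αω+βω = 1·0+-4·1+1·1 ≡ 1  ⇒  (a,b)_2 = -1.
v=3: a=3^2·(≡2), b=3^0·(≡2) mod 3; (2|3)=-1, (2|3)=-1; (−1)^{2·0·1}·(-1)^0·(-1)^2 = +1.
v=7: a=7^1·(≡2), b=7^0·(≡5) mod 7; (2|7)=+1, (5|7)=-1; (−1)^{1·0·3}·(+1)^0·(-1)^1 = -1.
|Ram(-133, 26)| = 2, even; anisotropic at {2, 7}.

[2, 7]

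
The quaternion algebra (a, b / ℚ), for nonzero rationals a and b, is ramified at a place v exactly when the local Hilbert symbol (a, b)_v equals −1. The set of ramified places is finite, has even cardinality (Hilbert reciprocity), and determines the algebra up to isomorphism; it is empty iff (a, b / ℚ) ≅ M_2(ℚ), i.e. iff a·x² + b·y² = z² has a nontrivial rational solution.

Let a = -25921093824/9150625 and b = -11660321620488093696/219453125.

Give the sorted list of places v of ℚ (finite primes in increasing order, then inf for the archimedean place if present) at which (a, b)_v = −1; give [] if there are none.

[3, 13, 19, inf]

Mod squares: a ≡ -19, b ≡ -40755. Check v ∈ {∞, 2, 3, 5, 11, 13, 19, 53}.
v=3: a=3^10·(≡2), b=3^11·(≡2) mod 3; (2|3)=-1, (2|3)=-1; (−1)^{10·11·1}·(-1)^11·(-1)^10 = -1.
v=53: a=53^0·(≡20), b=53^-2·(≡27) mod 53; (20|53)=-1, (27|53)=-1; (−1)^{0·-2·26}·(-1)^-2·(-1)^0 = +1.
v=13: a=13^0·(≡8), b=13^1·(≡7) mod 13; (8|13)=-1, (7|13)=-1; (−1)^{0·1·6}·(-1)^1·(-1)^0 = -1.
v=19: a=19^3·(≡12), b=19^3·(≡14) mod 19; (12|19)=-1, (14|19)=-1; (−1)^{3·3·9}·(-1)^3·(-1)^3 = -1.
v=11: a=11^-4·(≡5), b=11^1·(≡6) mod 11; (5|11)=+1, (6|11)=-1; (−1)^{-4·1·5}·(+1)^1·(-1)^-4 = +1.
v=5: a=5^-4·(≡1), b=5^-7·(≡1) mod 5; (1|5)=+1, (1|5)=+1; (−1)^{-4·-7·2}·(+1)^-7·(+1)^-4 = +1.
v=2: v_2(a)=6, v_2(b)=26; units ≡ 5, 5 (mod 8); ε·ε+αω+βω = 0·0+6·1+26·1 ≡ 0  ⇒  (a,b)_2 = +1.
v=∞: -19 < 0 and -40755 < 0  ⇒  (a,b)_∞ = -1.
Ram(-19, -40755) = {3, 13, 19, ∞}; no ℚ_3-point on the conic.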